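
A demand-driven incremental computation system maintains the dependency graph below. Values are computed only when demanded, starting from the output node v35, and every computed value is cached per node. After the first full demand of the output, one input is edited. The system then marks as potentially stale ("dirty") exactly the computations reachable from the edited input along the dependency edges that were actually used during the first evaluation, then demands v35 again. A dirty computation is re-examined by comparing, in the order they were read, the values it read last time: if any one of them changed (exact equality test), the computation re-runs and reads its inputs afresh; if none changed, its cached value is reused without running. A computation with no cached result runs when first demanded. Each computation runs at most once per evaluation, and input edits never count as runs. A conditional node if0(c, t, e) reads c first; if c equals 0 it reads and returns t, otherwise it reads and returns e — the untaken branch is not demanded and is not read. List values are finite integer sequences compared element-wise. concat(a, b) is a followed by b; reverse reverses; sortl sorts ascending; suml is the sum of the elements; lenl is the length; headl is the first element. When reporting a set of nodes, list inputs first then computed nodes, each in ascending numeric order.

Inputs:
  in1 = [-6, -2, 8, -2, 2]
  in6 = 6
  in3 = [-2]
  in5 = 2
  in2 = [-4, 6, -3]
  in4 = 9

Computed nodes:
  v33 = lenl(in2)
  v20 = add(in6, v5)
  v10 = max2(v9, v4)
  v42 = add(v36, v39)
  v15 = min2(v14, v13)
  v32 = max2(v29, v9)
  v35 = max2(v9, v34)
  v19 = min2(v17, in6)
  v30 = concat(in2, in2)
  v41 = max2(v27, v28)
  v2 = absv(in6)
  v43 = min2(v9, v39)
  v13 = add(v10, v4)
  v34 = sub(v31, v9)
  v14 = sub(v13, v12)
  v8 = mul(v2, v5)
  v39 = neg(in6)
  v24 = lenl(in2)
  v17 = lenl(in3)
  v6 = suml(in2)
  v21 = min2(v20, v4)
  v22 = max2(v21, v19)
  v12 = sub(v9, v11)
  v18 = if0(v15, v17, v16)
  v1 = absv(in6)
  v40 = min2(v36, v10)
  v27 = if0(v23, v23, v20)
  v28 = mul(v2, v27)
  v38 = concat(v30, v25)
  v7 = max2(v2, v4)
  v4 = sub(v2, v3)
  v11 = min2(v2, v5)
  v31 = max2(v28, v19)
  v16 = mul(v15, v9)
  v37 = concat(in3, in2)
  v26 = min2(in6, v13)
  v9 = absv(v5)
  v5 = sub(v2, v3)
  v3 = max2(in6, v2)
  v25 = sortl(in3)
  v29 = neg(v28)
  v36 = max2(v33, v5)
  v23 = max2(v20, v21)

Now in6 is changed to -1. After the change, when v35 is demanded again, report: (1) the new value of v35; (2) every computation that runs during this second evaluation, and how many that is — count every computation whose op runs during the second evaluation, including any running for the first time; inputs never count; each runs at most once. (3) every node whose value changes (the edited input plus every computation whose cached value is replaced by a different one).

New value of v35: 0.
Computations that run: v2, v3, v4, v5, v19, v20, v21, v23, v27, v28, v31, v34, v35 — 13 in total.
Values that change: in6, v2, v3, v19, v20, v21, v23, v27, v28, v31, v34, v35.
Key observation: the cutoff stops propagation at v9 — its inputs' values are unchanged, so it reuses its cache.

First evaluation (everything demanded from the output):
  v2 = absv(6) = 6
  v3 = max2(6, 6) = 6
  v4 = sub(6, 6) = 0
  v5 = sub(6, 6) = 0
  v9 = absv(0) = 0
  v17 = lenl([-2]) = 1
  v19 = min2(1, 6) = 1
  v20 = add(6, 0) = 6
  v21 = min2(6, 0) = 0
  v23 = max2(6, 0) = 6
  v27 = if0(v23=6 -> else branch v20) = 6
  v28 = mul(6, 6) = 36
  v31 = max2(36, 1) = 36
  v34 = sub(36, 0) = 36
  v35 = max2(0, 36) = 36

Propagation after the edit:
  v2: runs — in6 6->-1; result 1.
  v3: runs — in6 6->-1; v2 6->1; result 1.
  v4: runs — v2 6->1; v3 6->1; result 0 (same value as before).
  v5: runs — v2 6->1; v3 6->1; result 0 (same value as before).
  v9: checked — values it read are unchanged (v5 unchanged); reused cached 0 without running.
  v19: runs — in6 6->-1; result -1.
  v20: runs — in6 6->-1; result -1.
  v21: runs — v20 6->-1; result -1.
  v23: runs — v20 6->-1; v21 0->-1; result -1.
  v27: runs — v23 6->-1; v20 6->-1; result -1.
  v28: runs — v2 6->1; v27 6->-1; result -1.
  v31: runs — v28 36->-1; v19 1->-1; result -1.
  v34: runs — v31 36->-1; result -1.
  v35: runs — v34 36->-1; result 0.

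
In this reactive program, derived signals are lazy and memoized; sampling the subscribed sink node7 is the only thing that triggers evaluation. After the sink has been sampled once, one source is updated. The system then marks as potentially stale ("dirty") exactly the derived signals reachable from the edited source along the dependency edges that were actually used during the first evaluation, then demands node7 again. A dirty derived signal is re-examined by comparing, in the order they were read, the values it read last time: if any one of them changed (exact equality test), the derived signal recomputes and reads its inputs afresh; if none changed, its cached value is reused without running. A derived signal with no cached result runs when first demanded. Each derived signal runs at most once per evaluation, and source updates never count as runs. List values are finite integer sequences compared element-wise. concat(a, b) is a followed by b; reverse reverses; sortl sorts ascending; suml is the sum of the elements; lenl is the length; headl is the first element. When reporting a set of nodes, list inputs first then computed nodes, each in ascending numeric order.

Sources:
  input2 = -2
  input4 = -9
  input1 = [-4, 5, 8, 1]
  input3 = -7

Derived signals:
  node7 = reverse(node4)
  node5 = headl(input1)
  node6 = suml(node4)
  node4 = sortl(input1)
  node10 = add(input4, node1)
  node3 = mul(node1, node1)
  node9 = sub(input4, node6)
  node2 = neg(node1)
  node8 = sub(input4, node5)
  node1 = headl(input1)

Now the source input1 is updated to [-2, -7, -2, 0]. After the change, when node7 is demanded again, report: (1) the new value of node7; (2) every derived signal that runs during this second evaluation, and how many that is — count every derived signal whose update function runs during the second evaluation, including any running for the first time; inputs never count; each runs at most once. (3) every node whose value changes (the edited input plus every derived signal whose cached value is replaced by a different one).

Demanding node7 again yields [0, -2, -2, -7].
2 derived signals run: node4, node7.
The nodes whose values change: input1, node4, node7.

First demand of the output computes:
  node4 = sortl([-4, 5, 8, 1]) = [-4, 1, 5, 8]
  node7 = reverse([-4, 1, 5, 8]) = [8, 5, 1, -4]

After the edit, cleaning proceeds:
  node4: a read changed (input1 [-4, 5, 8, 1]->[-2, -7, -2, 0]) — executes, giving [-7, -2, -2, 0].
  node7: a read changed (node4 [-4, 1, 5, 8]->[-7, -2, -2, 0]) — executes, giving [0, -2, -2, -7].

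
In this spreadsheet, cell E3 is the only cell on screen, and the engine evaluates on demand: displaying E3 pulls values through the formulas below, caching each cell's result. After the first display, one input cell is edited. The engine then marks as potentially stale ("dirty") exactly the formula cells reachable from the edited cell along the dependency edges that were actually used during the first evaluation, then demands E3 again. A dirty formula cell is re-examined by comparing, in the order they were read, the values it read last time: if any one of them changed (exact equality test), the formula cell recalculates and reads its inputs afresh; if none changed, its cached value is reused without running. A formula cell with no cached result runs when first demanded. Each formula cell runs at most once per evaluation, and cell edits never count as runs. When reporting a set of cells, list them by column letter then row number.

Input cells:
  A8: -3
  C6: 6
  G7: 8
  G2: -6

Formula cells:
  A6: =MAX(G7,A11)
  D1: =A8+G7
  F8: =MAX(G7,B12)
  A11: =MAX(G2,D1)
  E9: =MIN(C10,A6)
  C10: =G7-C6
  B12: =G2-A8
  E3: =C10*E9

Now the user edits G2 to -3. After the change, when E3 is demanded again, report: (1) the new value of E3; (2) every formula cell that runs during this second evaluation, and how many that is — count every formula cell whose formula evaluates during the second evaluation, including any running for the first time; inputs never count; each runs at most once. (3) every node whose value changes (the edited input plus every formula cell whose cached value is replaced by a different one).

Initial pass — values computed on the first demand:
  C10 = 8 - 6 = 2
  D1 = -3 + 8 = 5
  A11 = MAX(-6, 5) = 5
  A6 = MAX(8, 5) = 8
  E9 = MIN(2, 8) = 2
  E3 = 2 * 2 = 4

Second demand — change propagation:
  A11: re-runs because G2 -6->-3; new result 5 (unchanged).
  A6: re-examined; everything it read last time is the same (G7 unchanged, A11 unchanged) — cache 8 kept, no run.
  E9: re-examined; everything it read last time is the same (C10 unchanged, A6 unchanged) — cache 2 kept, no run.
  E3: re-examined; everything it read last time is the same (C10 unchanged, E9 unchanged) — cache 4 kept, no run.

The important point: A11 recomputes to an identical value, and the output ends up unchanged.

E3 now evaluates to 4.
Run set: A11 (1 run).
Changed values: G2.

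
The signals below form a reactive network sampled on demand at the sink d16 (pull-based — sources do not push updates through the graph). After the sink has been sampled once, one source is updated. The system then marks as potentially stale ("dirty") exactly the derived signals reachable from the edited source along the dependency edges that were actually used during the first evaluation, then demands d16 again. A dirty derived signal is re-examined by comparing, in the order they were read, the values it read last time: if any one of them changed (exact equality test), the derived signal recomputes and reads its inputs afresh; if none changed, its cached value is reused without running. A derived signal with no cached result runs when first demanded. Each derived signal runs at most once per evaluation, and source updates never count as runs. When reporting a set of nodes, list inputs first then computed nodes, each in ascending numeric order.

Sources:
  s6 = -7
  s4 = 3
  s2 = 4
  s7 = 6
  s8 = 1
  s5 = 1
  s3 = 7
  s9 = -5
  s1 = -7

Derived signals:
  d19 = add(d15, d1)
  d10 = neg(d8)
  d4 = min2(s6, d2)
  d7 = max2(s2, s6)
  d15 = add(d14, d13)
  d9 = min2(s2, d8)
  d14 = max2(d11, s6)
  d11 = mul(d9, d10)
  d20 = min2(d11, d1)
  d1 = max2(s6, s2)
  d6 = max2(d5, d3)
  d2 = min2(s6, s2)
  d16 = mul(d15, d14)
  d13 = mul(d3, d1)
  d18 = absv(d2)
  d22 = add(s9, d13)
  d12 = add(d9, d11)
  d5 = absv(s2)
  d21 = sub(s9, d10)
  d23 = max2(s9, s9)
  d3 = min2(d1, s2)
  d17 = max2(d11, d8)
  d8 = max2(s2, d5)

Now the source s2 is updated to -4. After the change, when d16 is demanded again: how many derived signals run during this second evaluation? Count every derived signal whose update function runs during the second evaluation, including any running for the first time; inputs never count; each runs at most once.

Initial pass — values computed on the first demand:
  d1 = max2(-7, 4) = 4
  d3 = min2(4, 4) = 4
  d5 = absv(4) = 4
  d8 = max2(4, 4) = 4
  d9 = min2(4, 4) = 4
  d10 = neg(4) = -4
  d11 = mul(4, -4) = -16
  d13 = mul(4, 4) = 16
  d14 = max2(-16, -7) = -7
  d15 = add(-7, 16) = 9
  d16 = mul(9, -7) = -63

Second demand — change propagation:
  d1: re-runs because s2 4->-4; new result -4.
  d3: re-runs because d1 4->-4; s2 4->-4; new result -4.
  d5: re-runs because s2 4->-4; new result 4 (unchanged).
  d8: re-runs because s2 4->-4; new result 4 (unchanged).
  d9: re-runs because s2 4->-4; new result -4.
  d10: re-examined; everything it read last time is the same (d8 unchanged) — cache -4 kept, no run.
  d11: re-runs because d9 4->-4; new result 16.
  d13: re-runs because d3 4->-4; d1 4->-4; new result 16 (unchanged).
  d14: re-runs because d11 -16->16; new result 16.
  d15: re-runs because d14 -7->16; new result 32.
  d16: re-runs because d15 9->32; d14 -7->16; new result 512.

The important point: at d10 every value read last time is unchanged, so the dirty flag clears without a run.

Run set: d1, d3, d5, d8, d9, d11, d13, d14, d15, d16 (10 run).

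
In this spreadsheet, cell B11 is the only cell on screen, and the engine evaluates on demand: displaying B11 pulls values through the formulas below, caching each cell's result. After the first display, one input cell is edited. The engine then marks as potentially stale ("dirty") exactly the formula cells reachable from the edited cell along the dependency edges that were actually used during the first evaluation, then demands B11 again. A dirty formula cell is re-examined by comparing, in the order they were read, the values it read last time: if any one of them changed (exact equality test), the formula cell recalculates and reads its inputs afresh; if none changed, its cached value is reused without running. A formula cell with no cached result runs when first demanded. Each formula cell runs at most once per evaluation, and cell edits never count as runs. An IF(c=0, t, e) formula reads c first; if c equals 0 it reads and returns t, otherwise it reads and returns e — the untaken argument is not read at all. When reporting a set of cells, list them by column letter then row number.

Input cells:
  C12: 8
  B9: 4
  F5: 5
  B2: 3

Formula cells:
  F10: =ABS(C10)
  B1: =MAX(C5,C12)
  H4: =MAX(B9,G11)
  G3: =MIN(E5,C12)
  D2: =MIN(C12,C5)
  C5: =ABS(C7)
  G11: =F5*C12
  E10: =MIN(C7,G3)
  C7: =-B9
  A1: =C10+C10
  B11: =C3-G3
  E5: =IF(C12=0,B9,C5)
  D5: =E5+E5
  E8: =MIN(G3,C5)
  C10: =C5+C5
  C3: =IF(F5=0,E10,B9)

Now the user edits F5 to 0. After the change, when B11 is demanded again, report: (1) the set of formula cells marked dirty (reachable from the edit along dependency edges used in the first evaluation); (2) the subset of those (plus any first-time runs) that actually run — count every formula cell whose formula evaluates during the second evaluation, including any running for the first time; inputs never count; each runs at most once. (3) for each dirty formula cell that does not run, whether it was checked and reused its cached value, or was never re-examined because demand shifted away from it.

Dirty set: B11, C3.
Run set: B11, C3, E10 (3 run).
All dirty formula cells ended up running.
The important point: the flipped condition pulls in fresh nodes; E10 runs for the first time.

Initial pass — values computed on the first demand:
  C3 = IF(F5=0: F5=5 -> else branch B9) = 4
  C7 = -(4) = -4
  C5 = ABS(-4) = 4
  E5 = IF(C12=0: C12=8 -> else branch C5) = 4
  G3 = MIN(4, 8) = 4
  B11 = 4 - 4 = 0

Second demand — change propagation:
  E10: newly demanded (no cache) — executes and yields -4.
  C3: re-runs because F5 5->0; new result -4.
  B11: re-runs because C3 4->-4; new result -8.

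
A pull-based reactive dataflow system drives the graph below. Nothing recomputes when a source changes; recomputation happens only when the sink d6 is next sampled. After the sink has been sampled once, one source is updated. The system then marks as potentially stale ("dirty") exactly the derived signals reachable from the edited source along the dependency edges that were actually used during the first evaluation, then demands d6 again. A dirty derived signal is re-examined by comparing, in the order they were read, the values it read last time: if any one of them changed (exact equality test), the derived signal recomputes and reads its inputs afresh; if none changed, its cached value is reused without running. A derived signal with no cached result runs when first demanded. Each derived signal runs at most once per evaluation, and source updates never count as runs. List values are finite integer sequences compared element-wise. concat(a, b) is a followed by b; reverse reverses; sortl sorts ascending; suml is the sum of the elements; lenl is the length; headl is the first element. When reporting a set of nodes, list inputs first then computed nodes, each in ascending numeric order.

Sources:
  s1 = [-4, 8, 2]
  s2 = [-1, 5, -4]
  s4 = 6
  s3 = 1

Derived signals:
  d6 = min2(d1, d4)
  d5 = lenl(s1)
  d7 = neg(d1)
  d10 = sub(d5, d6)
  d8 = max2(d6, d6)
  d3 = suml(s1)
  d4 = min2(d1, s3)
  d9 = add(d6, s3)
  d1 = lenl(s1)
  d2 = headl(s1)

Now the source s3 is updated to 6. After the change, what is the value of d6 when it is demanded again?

First evaluation (everything demanded from the output):
  d1 = lenl([-4, 8, 2]) = 3
  d4 = min2(3, 1) = 1
  d6 = min2(3, 1) = 1

Propagation after the edit:
  d4: runs — s3 1->6; result 3.
  d6: runs — d4 1->3; result 3.

New value of d6: 3.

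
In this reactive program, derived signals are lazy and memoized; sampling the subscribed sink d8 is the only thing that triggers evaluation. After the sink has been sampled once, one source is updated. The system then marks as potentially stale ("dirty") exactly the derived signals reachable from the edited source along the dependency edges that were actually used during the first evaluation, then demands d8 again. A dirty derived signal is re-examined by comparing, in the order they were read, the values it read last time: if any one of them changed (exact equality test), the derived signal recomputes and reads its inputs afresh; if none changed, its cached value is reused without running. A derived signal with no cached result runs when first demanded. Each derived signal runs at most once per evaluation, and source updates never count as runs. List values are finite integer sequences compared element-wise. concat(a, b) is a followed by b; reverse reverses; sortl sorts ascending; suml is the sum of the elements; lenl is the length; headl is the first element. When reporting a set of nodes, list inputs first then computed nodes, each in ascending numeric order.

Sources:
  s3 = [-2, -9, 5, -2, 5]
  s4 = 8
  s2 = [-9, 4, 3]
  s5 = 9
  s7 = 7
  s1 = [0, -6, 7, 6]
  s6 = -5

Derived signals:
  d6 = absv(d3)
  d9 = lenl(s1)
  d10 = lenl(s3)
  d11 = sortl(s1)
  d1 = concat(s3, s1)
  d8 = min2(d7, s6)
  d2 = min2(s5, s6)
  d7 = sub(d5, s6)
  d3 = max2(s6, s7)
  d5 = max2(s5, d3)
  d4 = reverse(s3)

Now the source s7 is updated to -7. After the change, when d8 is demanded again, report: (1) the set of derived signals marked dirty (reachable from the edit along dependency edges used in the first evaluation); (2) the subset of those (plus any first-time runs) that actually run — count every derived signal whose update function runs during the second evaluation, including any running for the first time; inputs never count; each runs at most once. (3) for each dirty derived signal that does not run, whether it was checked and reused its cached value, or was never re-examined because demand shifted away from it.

First demand of the output computes:
  d3 = max2(-5, 7) = 7
  d5 = max2(9, 7) = 9
  d7 = sub(9, -5) = 14
  d8 = min2(14, -5) = -5

After the edit, cleaning proceeds:
  d3: a read changed (s7 7->-7) — executes, giving -5.
  d5: a read changed (d3 7->-5) — executes, giving 9 — identical to its old value.
  d7: dirty, but its reads are unchanged (d5 unchanged, s6 unchanged); cached 14 stands.
  d8: dirty, but its reads are unchanged (d7 unchanged, s6 unchanged); cached -5 stands.

Note the absorption at d5: it re-runs yet its value is the same, leaving the output's value untouched.

The edit dirties: d3, d5, d7, d8.
2 derived signals run: d3, d5.
Cache hits after checking: d7, d8.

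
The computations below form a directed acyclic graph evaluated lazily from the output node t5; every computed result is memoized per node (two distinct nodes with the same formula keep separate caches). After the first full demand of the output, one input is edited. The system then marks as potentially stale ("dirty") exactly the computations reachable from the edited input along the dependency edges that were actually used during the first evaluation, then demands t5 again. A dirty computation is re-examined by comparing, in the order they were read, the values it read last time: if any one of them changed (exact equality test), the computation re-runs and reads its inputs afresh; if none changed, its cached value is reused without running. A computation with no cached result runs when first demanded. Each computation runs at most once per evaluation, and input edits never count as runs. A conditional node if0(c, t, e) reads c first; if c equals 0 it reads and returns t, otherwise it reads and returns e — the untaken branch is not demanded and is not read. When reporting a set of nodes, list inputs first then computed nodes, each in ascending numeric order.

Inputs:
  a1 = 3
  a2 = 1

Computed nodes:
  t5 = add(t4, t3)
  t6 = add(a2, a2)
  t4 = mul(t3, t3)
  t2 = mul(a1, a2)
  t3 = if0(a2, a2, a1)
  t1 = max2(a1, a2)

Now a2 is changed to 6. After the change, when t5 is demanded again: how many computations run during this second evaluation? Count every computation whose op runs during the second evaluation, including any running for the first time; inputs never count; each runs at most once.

1 computations run: t3.
Note the absorption at t3: it re-runs yet its value is the same, leaving the output's value untouched.

First demand of the output computes:
  t3 = if0(a2=1 -> else branch a1) = 3
  t4 = mul(3, 3) = 9
  t5 = add(9, 3) = 12

After the edit, cleaning proceeds:
  t3: a read changed (a2 1->6) — executes, giving 3 — identical to its old value.
  t4: dirty, but its reads are unchanged (t3 unchanged, t3 unchanged); cached 9 stands.
  t5: dirty, but its reads are unchanged (t4 unchanged, t3 unchanged); cached 12 stands.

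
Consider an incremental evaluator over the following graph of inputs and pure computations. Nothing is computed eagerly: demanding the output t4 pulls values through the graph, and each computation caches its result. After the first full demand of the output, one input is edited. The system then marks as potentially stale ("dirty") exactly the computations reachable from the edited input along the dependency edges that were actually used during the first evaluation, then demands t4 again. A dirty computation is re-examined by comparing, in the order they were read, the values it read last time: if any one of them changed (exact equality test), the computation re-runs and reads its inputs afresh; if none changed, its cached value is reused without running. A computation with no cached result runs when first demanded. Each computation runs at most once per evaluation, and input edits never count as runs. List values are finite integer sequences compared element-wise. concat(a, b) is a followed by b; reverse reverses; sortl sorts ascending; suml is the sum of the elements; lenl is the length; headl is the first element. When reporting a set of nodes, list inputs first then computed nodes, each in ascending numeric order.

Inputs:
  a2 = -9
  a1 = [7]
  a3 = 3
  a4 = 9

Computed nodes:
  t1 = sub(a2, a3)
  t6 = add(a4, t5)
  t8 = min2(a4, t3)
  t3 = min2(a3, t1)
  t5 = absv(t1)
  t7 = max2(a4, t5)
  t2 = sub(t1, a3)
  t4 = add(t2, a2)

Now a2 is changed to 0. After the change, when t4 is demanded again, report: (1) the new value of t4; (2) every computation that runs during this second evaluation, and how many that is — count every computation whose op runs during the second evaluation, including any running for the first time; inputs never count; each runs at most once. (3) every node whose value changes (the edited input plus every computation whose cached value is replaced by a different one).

Initial pass — values computed on the first demand:
  t1 = sub(-9, 3) = -12
  t2 = sub(-12, 3) = -15
  t4 = add(-15, -9) = -24

Second demand — change propagation:
  t1: re-runs because a2 -9->0; new result -3.
  t2: re-runs because t1 -12->-3; new result -6.
  t4: re-runs because t2 -15->-6; a2 -9->0; new result -6.

t4 now evaluates to -6.
Run set: t1, t2, t4 (3 run).
Changed values: a2, t1, t2, t4.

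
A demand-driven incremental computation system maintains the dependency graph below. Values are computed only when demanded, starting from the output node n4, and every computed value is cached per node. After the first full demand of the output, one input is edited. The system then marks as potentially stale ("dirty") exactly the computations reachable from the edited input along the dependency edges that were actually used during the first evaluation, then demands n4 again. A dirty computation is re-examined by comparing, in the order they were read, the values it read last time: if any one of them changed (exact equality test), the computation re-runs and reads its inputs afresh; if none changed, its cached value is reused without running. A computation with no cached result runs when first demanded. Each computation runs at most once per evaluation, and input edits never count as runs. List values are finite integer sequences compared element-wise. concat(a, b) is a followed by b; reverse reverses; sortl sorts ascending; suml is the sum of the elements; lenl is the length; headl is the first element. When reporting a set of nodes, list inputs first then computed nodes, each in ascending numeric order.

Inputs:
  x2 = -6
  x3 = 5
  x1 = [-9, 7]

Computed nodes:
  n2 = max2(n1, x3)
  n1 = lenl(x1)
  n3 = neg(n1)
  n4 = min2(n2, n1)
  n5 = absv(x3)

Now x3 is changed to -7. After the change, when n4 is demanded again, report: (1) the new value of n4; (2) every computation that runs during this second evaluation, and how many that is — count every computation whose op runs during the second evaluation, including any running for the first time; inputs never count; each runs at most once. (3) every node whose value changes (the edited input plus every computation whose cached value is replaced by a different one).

New value of n4: 2.
Computations that run: n2, n4 — 2 in total.
Values that change: x3, n2.

First evaluation (everything demanded from the output):
  n1 = lenl([-9, 7]) = 2
  n2 = max2(2, 5) = 5
  n4 = min2(5, 2) = 2

Propagation after the edit:
  n2: runs — x3 5->-7; result 2.
  n4: runs — n2 5->2; result 2 (same value as before).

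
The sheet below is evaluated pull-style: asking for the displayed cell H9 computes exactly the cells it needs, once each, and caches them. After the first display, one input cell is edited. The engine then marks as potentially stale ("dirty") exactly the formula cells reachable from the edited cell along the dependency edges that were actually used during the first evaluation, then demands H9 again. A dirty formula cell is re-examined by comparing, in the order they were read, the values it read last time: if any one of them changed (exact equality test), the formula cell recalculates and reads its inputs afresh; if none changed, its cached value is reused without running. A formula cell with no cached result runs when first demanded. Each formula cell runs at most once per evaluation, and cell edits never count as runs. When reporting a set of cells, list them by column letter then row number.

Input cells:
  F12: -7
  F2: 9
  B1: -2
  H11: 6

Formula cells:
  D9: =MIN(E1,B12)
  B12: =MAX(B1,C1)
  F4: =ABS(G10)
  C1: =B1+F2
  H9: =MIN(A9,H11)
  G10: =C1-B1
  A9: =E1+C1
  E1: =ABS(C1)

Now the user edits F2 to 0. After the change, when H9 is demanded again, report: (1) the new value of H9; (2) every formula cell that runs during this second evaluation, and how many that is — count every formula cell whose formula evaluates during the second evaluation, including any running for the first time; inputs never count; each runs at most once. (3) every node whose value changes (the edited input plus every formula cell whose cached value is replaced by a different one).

Demanding H9 again yields 0.
4 formula cells run: A9, C1, E1, H9.
The nodes whose values change: A9, C1, E1, F2, H9.

First demand of the output computes:
  C1 = -2 + 9 = 7
  E1 = ABS(7) = 7
  A9 = 7 + 7 = 14
  H9 = MIN(14, 6) = 6

After the edit, cleaning proceeds:
  C1: a read changed (F2 9->0) — executes, giving -2.
  E1: a read changed (C1 7->-2) — executes, giving 2.
  A9: a read changed (E1 7->2; C1 7->-2) — executes, giving 0.
  H9: a read changed (A9 14->0) — executes, giving 0.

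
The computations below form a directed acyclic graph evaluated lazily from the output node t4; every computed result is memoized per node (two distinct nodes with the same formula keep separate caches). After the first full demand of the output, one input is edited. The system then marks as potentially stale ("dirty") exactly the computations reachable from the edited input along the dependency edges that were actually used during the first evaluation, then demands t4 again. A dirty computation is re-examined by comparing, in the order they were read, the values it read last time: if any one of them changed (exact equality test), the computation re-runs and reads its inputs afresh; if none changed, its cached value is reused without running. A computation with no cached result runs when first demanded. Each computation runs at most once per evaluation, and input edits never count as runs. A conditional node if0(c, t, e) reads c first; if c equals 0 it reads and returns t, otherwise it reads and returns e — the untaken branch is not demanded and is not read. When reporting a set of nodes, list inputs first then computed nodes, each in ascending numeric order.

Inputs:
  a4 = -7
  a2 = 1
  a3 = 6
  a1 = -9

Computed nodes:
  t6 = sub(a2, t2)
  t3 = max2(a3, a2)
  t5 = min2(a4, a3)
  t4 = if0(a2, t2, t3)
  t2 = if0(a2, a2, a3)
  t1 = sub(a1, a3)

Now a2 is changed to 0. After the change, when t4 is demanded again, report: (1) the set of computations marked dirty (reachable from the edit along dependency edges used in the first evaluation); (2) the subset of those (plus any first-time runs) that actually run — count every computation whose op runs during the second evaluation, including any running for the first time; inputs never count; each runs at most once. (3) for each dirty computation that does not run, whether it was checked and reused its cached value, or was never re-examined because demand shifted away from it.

The edit dirties: t3, t4.
2 computations run: t2, t4.
Unvisited dirty nodes (no longer demanded): t3.
Note the branch switch — demand abandons t3, which is never re-examined.

First demand of the output computes:
  t3 = max2(6, 1) = 6
  t4 = if0(a2=1 -> else branch t3) = 6

After the edit, cleaning proceeds:
  t2: had never run; runs now, result 0.
  t3: stays stale; no demand reaches it after the flip.
  t4: a read changed (a2 1->0) — executes, giving 0.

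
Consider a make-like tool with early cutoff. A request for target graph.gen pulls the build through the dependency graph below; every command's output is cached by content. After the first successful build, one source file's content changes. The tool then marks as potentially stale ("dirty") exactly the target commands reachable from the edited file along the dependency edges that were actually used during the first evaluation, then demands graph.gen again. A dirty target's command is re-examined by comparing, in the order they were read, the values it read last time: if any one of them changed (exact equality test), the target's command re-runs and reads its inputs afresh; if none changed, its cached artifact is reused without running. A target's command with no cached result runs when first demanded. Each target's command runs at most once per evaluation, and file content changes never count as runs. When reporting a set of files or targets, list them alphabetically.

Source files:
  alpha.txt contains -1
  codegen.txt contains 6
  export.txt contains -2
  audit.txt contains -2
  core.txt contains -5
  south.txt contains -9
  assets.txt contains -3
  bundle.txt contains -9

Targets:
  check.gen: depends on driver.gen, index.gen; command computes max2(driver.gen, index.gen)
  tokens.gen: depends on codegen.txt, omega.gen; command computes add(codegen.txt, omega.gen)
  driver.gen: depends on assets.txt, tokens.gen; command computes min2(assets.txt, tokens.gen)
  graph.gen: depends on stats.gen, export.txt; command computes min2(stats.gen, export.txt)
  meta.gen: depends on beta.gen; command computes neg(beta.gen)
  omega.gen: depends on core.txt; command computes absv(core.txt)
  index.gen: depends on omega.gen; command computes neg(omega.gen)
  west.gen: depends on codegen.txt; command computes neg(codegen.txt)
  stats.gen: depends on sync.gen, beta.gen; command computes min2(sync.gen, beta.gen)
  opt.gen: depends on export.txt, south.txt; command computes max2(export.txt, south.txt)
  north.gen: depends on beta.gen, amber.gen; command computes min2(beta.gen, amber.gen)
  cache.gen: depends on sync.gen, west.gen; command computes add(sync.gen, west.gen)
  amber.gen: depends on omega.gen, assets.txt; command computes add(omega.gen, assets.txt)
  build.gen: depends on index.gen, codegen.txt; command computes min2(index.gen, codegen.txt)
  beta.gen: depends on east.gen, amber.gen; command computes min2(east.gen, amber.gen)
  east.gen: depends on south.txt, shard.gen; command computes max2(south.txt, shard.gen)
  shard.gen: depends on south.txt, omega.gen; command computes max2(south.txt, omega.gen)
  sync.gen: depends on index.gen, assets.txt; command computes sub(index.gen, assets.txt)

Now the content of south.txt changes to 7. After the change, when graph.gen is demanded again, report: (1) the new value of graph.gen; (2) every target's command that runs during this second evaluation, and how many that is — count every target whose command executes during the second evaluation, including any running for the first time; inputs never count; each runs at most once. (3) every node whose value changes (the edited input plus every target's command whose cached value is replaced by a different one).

First demand of the output computes:
  omega.gen = absv(-5) = 5
  amber.gen = add(5, -3) = 2
  index.gen = neg(5) = -5
  shard.gen = max2(-9, 5) = 5
  east.gen = max2(-9, 5) = 5
  beta.gen = min2(5, 2) = 2
  sync.gen = sub(-5, -3) = -2
  stats.gen = min2(-2, 2) = -2
  graph.gen = min2(-2, -2) = -2

After the edit, cleaning proceeds:
  shard.gen: a read changed (south.txt -9->7) — executes, giving 7.
  east.gen: a read changed (south.txt -9->7; shard.gen 5->7) — executes, giving 7.
  beta.gen: a read changed (east.gen 5->7) — executes, giving 2 — identical to its old value.
  stats.gen: dirty, but its reads are unchanged (sync.gen unchanged, beta.gen unchanged); cached -2 stands.
  graph.gen: dirty, but its reads are unchanged (stats.gen unchanged, export.txt unchanged); cached -2 stands.

Note the absorption at beta.gen: it re-runs yet its value is the same, leaving the output's value untouched.

Demanding graph.gen again yields -2.
3 target commands run: beta.gen, east.gen, shard.gen.
The nodes whose values change: east.gen, shard.gen, south.txt.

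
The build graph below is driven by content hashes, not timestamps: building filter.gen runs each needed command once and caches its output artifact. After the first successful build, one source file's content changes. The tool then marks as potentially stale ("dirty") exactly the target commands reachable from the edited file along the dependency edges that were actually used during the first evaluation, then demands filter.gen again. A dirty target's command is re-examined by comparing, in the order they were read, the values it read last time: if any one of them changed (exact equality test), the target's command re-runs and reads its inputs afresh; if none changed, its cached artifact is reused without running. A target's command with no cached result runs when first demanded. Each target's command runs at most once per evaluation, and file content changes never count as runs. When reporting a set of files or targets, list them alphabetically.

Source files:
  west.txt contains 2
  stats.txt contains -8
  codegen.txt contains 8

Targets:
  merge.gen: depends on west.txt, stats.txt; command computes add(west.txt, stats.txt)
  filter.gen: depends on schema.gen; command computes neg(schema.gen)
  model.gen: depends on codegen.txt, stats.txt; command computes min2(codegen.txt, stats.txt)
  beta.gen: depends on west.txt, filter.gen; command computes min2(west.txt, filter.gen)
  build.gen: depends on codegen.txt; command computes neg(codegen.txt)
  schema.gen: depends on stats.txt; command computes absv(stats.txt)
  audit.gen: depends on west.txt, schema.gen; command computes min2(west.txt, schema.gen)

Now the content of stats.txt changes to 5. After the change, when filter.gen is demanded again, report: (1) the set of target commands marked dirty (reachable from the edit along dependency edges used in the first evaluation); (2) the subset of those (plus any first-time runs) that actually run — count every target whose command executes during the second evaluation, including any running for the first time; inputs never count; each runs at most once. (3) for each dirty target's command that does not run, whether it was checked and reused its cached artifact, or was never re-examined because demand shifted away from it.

Dirty set: filter.gen, schema.gen.
Run set: filter.gen, schema.gen (2 run).
All dirty target commands ended up running.

Initial pass — values computed on the first demand:
  schema.gen = absv(-8) = 8
  filter.gen = neg(8) = -8

Second demand — change propagation:
  schema.gen: re-runs because stats.txt -8->5; new result 5.
  filter.gen: re-runs because schema.gen 8->5; new result -5.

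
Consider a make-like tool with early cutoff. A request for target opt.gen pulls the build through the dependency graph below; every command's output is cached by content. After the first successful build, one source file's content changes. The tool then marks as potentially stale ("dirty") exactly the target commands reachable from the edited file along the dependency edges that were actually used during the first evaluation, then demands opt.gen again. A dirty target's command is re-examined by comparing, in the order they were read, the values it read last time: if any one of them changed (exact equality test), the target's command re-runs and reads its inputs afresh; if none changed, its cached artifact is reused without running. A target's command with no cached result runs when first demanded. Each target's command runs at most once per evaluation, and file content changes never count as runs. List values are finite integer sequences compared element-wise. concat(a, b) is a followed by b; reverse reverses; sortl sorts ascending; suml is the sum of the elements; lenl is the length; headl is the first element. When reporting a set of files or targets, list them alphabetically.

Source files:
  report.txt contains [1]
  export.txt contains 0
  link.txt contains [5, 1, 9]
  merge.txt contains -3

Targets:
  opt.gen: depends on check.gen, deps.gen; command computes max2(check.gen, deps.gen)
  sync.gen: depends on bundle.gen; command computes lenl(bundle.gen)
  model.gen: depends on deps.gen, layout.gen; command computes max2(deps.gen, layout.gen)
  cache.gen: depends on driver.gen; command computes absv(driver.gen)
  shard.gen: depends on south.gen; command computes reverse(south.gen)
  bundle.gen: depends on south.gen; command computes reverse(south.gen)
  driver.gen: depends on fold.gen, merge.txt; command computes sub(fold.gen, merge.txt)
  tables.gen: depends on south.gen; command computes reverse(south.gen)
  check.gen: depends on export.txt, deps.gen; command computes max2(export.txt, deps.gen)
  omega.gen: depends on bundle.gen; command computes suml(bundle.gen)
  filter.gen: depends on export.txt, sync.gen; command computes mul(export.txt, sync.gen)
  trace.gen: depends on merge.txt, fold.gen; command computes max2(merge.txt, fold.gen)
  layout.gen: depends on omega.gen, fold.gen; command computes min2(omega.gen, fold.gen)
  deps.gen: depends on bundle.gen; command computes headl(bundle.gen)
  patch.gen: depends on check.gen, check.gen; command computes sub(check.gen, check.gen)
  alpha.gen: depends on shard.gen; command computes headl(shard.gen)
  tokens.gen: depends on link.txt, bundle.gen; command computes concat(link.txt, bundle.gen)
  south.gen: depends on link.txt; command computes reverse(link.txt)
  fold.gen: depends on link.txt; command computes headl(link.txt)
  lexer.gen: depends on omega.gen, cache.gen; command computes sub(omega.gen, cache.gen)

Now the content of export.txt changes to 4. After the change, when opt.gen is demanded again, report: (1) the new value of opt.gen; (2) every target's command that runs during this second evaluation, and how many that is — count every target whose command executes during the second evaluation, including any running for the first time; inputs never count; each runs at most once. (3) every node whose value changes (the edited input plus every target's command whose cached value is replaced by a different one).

First demand of the output computes:
  south.gen = reverse([5, 1, 9]) = [9, 1, 5]
  bundle.gen = reverse([9, 1, 5]) = [5, 1, 9]
  deps.gen = headl([5, 1, 9]) = 5
  check.gen = max2(0, 5) = 5
  opt.gen = max2(5, 5) = 5

After the edit, cleaning proceeds:
  check.gen: a read changed (export.txt 0->4) — executes, giving 5 — identical to its old value.
  opt.gen: dirty, but its reads are unchanged (check.gen unchanged, deps.gen unchanged); cached 5 stands.

Note the absorption at check.gen: it re-runs yet its value is the same, leaving the output's value untouched.

Demanding opt.gen again yields 5.
1 target commands run: check.gen.
The nodes whose values change: export.txt.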